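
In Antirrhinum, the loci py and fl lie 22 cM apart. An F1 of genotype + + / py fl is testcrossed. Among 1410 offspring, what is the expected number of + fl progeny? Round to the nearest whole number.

155

A map distance of 22 cM corresponds to a recombination frequency of 0.220.
The F1 is + + / py fl, so + fl is a recombinant gamete class with expected frequency r/2 = 0.220/2 = 0.1100.
Expected number = 0.1100 × 1410 = 155.10 ≈ 155.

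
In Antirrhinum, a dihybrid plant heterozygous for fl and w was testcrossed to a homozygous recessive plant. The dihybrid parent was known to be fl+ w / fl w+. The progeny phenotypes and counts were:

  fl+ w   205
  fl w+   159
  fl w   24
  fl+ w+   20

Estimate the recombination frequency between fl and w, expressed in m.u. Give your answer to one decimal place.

10.8 m.u.

The recombinant classes are fl+ w+ and fl w: 20 + 24 = 44.
Recombination frequency = 44/408 = 0.1078 ≈ 10.8%, i.e. 10.8 m.u.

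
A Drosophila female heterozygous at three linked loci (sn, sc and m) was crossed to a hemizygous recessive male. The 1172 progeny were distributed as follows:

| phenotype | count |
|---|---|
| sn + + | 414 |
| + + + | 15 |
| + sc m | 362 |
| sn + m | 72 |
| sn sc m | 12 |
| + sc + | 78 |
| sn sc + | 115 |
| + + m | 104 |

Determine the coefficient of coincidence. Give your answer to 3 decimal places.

0.727

The two most frequent reciprocal classes, sn + + and + sc m, are the parental types, so the F1 was sn + + / + sc m.
The two rarest classes, + + + and sn sc m, are the double crossovers. Comparing them with the parentals, only the sn allele has switched, so sn is the middle locus and the order is sc – sn – m.
sc–sn: (219 + 27)/1172 = 0.2099; sn–m: (150 + 27)/1172 = 0.1510.
Expected DCO frequency = 0.2099 × 0.1510 ≈ 0.03169; observed = 27/1172 ≈ 0.02304.
Coefficient of coincidence = 0.02304/0.03169 ≈ 0.727.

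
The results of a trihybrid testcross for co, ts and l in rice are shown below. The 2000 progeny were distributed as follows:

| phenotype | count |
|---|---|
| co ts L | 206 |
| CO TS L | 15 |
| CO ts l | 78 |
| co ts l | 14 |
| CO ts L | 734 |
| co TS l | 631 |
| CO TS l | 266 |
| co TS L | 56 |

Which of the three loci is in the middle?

ts

The two most frequent reciprocal classes, CO ts L and co TS l, are the parental types, so the F1 was CO ts L / co TS l.
The two rarest classes, CO TS L and co ts l, are the double crossovers. Comparing them with the parentals, only the ts allele has switched, so ts is the middle locus and the order is co – ts – l.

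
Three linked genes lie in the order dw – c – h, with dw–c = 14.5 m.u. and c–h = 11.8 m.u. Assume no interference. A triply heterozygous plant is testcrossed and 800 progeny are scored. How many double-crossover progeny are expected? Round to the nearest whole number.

14

Map distances give recombination frequencies of 0.145 and 0.118 for the two intervals.
With no interference, expected double-crossover frequency = 0.145 × 0.118 = 0.01711.
Expected number = 0.01711 × 800 = 13.69 ≈ 14.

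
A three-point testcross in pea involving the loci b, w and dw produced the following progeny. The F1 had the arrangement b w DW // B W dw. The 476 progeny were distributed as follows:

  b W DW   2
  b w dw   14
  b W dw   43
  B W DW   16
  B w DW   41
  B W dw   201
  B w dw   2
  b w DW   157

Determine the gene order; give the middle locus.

The two rarest classes, b W DW and B w dw, are the double crossovers. Comparing them with the parentals, only the w allele has switched, so w is the middle locus and the order is b – w – dw.

w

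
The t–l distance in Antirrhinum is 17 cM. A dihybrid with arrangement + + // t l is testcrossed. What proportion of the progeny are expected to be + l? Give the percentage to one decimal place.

8.5%

A map distance of 17 cM corresponds to a recombination frequency of 0.170.
The F1 is + + / t l, so + l is a recombinant gamete class with expected frequency r/2 = 0.170/2 = 0.0850.
That is 0.0850 = 8.5% of the progeny.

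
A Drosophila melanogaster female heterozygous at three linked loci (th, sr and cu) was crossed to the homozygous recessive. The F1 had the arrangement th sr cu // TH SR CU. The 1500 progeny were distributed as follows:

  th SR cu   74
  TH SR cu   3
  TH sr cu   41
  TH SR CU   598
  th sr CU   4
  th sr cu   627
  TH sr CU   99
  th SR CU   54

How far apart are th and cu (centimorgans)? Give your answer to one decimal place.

6.8 centimorgans

The two rarest classes, th sr CU and TH SR cu, are the double crossovers. Comparing them with the parentals, only the cu allele has switched, so cu is the middle locus and the order is sr – cu – th.
Crossovers in the cu–th interval produce the single-crossover classes TH sr cu and th SR CU (41 + 54 = 95) plus the double crossovers (7).
RF(cu–th) = (95 + 7) / 1500 = 102/1500 = 0.0680 → 6.8 centimorgans.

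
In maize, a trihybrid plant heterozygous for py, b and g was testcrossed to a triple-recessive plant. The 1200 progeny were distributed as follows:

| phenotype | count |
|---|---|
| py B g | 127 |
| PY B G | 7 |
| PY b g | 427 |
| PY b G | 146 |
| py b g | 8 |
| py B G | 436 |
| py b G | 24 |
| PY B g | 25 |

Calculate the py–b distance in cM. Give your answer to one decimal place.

5.3 cM

The two most frequent reciprocal classes, py B G and PY b g, are the parental types, so the F1 was py B G / PY b g.
The two rarest classes, PY B G and py b g, are the double crossovers. Comparing them with the parentals, only the py allele has switched, so py is the middle locus and the order is g – py – b.
Crossovers in the py–b interval produce the single-crossover classes py b G and PY B g (24 + 25 = 49) plus the double crossovers (15).
RF(py–b) = (49 + 15) / 1200 = 64/1200 = 0.0533 → 5.3 cM.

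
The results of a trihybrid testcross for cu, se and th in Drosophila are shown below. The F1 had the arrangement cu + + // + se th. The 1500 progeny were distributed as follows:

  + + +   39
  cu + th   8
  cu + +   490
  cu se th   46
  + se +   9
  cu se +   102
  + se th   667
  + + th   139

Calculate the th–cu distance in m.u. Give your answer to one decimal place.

6.8 m.u.

The two rarest classes, cu + th and + se +, are the double crossovers. Comparing them with the parentals, only the th allele has switched, so th is the middle locus and the order is se – th – cu.
Crossovers in the th–cu interval produce the single-crossover classes + + + and cu se th (39 + 46 = 85) plus the double crossovers (17).
RF(th–cu) = (85 + 17) / 1500 = 102/1500 = 0.0680 → 6.8 m.u.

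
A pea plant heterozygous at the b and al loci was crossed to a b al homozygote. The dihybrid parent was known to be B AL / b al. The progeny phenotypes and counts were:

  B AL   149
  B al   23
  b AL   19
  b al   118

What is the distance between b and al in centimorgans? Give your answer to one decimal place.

13.6 centimorgans

The recombinant classes are B al and b AL: 23 + 19 = 42.
Recombination frequency = 42/309 = 0.1359 ≈ 13.6%, i.e. 13.6 centimorgans.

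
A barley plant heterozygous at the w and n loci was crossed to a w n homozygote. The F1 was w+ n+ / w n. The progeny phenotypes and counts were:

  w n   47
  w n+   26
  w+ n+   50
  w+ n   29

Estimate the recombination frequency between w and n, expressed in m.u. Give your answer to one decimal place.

The recombinant classes are w+ n and w n+: 29 + 26 = 55.
Recombination frequency = 55/152 = 0.3618 ≈ 36.2%, i.e. 36.2 m.u.

36.2 m.u.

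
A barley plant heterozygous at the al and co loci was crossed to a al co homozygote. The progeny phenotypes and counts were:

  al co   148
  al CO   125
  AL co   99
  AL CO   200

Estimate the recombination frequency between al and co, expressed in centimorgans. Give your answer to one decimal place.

39.2 centimorgans

The two most frequent classes, AL CO (200) and al co (148), are the parental types, so the F1 was AL CO / al co.
The recombinant classes are AL co and al CO: 99 + 125 = 224.
Recombination frequency = 224/572 = 0.3916 ≈ 39.2%, i.e. 39.2 centimorgans.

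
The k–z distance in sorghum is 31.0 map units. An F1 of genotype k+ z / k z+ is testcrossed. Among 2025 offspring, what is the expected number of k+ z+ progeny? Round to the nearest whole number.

A map distance of 31.0 map units corresponds to a recombination frequency of 0.310.
The F1 is k+ z / k z+, so k+ z+ is a recombinant gamete class with expected frequency r/2 = 0.310/2 = 0.1550.
Expected number = 0.1550 × 2025 = 313.88 ≈ 314.

314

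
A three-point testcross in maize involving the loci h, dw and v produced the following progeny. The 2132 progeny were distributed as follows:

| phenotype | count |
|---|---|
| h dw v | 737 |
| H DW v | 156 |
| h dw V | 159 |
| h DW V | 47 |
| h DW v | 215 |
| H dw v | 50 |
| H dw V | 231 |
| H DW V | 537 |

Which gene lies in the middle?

The two most frequent reciprocal classes, h dw v and H DW V, are the parental types, so the F1 was h dw v / H DW V.
The two rarest classes, H dw v and h DW V, are the double crossovers. Comparing them with the parentals, only the h allele has switched, so h is the middle locus and the order is dw – h – v.

h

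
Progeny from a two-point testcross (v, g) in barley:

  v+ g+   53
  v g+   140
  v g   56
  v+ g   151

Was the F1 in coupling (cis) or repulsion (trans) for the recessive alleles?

trans

The two most frequent classes are v+ g (151) and v g+ (140); these are the parental (non-recombinant) types.
So the F1 carried v+ g on one chromosome and v g+ on the other — the recessive alleles are on opposite chromosomes (trans / repulsion).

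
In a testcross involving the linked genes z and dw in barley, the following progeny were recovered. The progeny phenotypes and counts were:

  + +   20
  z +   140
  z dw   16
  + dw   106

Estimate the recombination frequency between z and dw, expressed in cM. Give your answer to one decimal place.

12.8 cM

The two most frequent classes, + dw (106) and z + (140), are the parental types, so the F1 was + dw / z +.
The recombinant classes are + + and z dw: 20 + 16 = 36.
Recombination frequency = 36/282 = 0.1277 ≈ 12.8%, i.e. 12.8 cM.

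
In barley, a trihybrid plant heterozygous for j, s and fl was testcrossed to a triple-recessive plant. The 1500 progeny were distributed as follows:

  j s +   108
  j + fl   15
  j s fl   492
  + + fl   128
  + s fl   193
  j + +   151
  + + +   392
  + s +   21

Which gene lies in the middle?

s

The two most frequent reciprocal classes, + + + and j s fl, are the parental types, so the F1 was + + + / j s fl.
The two rarest classes, + s + and j + fl, are the double crossovers. Comparing them with the parentals, only the s allele has switched, so s is the middle locus and the order is fl – s – j.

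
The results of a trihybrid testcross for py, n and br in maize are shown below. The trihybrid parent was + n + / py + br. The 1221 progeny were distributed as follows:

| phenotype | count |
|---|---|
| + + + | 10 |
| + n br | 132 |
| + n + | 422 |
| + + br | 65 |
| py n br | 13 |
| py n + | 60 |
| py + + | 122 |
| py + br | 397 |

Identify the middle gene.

The two rarest classes, + + + and py n br, are the double crossovers. Comparing them with the parentals, only the n allele has switched, so n is the middle locus and the order is py – n – br.

n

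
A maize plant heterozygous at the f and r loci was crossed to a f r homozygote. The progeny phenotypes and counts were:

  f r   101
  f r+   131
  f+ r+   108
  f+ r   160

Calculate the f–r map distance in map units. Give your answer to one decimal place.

The two most frequent classes, f+ r (160) and f r+ (131), are the parental types, so the F1 was f+ r / f r+.
The recombinant classes are f+ r+ and f r: 108 + 101 = 209.
Recombination frequency = 209/500 = 0.4180 ≈ 41.8%, i.e. 41.8 map units.

41.8 map units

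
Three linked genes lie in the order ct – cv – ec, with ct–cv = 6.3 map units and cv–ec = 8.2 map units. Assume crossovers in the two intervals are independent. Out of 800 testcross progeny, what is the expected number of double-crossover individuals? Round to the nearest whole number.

4

Map distances give recombination frequencies of 0.063 and 0.082 for the two intervals.
With no interference, expected double-crossover frequency = 0.063 × 0.082 = 0.00517.
Expected number = 0.00517 × 800 = 4.13 ≈ 4.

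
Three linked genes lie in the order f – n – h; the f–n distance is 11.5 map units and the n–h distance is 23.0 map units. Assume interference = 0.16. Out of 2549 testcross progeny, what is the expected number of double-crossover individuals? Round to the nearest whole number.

Map distances give recombination frequencies of 0.115 and 0.230 for the two intervals.
With interference 0.16 (so coincidence = 0.84), expected double-crossover frequency = 0.115 × 0.230 × 0.84 = 0.02222.
Expected number = 0.02222 × 2549 = 56.63 ≈ 57.

57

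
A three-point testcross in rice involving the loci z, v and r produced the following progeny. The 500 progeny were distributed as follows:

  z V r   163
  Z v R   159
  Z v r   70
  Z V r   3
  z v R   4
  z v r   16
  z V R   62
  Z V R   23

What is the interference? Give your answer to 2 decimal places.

The two most frequent reciprocal classes, Z v R and z V r, are the parental types, so the F1 was Z v R / z V r.
The two rarest classes, z v R and Z V r, are the double crossovers. Comparing them with the parentals, only the z allele has switched, so z is the middle locus and the order is v – z – r.
v–z: (39 + 7)/500 = 0.0920; z–r: (132 + 7)/500 = 0.2780.
Expected DCO frequency = 0.0920 × 0.2780 ≈ 0.02558; observed = 7/500 ≈ 0.01400.
Coefficient of coincidence = 0.01400/0.02558 ≈ 0.55; interference = 1 − 0.55 = 0.45.

0.45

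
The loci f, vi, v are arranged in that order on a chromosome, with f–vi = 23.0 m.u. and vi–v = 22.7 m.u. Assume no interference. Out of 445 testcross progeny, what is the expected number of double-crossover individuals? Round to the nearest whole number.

23

Map distances give recombination frequencies of 0.230 and 0.227 for the two intervals.
With no interference, expected double-crossover frequency = 0.230 × 0.227 = 0.05221.
Expected number = 0.05221 × 445 = 23.23 ≈ 23.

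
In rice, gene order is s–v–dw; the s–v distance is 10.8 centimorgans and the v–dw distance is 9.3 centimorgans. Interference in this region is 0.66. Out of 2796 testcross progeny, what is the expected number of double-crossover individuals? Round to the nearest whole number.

10

Map distances give recombination frequencies of 0.108 and 0.093 for the two intervals.
With interference 0.66 (so coincidence = 0.34), expected double-crossover frequency = 0.108 × 0.093 × 0.34 = 0.00341.
Expected number = 0.00341 × 2796 = 9.55 ≈ 10.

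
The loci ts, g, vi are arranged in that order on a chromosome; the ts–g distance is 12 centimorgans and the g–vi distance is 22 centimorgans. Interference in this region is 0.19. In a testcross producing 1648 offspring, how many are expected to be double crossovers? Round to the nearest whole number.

Map distances give recombination frequencies of 0.120 and 0.220 for the two intervals.
With interference 0.19 (so coincidence = 0.81), expected double-crossover frequency = 0.120 × 0.220 × 0.81 = 0.02138.
Expected number = 0.02138 × 1648 = 35.24 ≈ 35.

35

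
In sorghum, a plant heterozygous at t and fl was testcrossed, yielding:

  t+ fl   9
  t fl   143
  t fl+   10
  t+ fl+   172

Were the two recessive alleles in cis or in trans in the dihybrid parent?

cis

The two most frequent classes are t+ fl+ (172) and t fl (143); these are the parental (non-recombinant) types.
So the F1 carried t+ fl+ on one chromosome and t fl on the other — the recessive alleles are on the same chromosome (cis / coupling).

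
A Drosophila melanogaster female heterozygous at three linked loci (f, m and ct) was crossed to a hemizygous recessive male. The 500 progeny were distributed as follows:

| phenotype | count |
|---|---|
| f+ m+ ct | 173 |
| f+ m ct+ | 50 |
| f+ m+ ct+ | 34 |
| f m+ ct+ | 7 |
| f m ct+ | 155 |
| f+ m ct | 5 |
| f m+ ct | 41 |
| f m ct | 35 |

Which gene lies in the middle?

The two most frequent reciprocal classes, f m ct+ and f+ m+ ct, are the parental types, so the F1 was f m ct+ / f+ m+ ct.
The two rarest classes, f m+ ct+ and f+ m ct, are the double crossovers. Comparing them with the parentals, only the m allele has switched, so m is the middle locus and the order is ct – m – f.

m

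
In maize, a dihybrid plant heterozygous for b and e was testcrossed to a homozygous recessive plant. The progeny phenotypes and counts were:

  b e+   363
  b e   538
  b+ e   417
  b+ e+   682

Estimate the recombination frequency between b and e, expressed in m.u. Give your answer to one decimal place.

The two most frequent classes, b+ e+ (682) and b e (538), are the parental types, so the F1 was b+ e+ / b e.
The recombinant classes are b+ e and b e+: 417 + 363 = 780.
Recombination frequency = 780/2000 = 0.3900 ≈ 39.0%, i.e. 39.0 m.u.

39.0 m.u.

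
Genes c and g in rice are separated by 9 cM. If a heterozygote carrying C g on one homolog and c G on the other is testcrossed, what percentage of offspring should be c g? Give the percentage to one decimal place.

A map distance of 9 cM corresponds to a recombination frequency of 0.090.
The F1 is C g / c G, so c g is a recombinant gamete class with expected frequency r/2 = 0.090/2 = 0.0450.
That is 0.0450 = 4.5% of the progeny.

4.5%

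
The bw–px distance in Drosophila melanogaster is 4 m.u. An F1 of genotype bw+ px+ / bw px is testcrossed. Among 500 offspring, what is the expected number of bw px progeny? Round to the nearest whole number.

240

A map distance of 4 m.u. corresponds to a recombination frequency of 0.040.
The F1 is bw+ px+ / bw px, so bw px is a parental gamete class with expected frequency (1 − r)/2 = 0.960/2 = 0.4800.
Expected number = 0.4800 × 500 = 240.00 ≈ 240.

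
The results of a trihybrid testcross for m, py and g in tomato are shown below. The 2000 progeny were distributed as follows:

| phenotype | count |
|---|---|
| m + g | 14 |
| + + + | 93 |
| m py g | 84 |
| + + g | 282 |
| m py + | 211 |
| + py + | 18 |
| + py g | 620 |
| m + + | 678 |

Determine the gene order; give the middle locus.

The two most frequent reciprocal classes, + py g and m + +, are the parental types, so the F1 was + py g / m + +.
The two rarest classes, + py + and m + g, are the double crossovers. Comparing them with the parentals, only the g allele has switched, so g is the middle locus and the order is py – g – m.

g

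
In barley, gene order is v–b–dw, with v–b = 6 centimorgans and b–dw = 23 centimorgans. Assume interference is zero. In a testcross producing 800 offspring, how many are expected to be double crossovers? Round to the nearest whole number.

Map distances give recombination frequencies of 0.060 and 0.230 for the two intervals.
With no interference, expected double-crossover frequency = 0.060 × 0.230 = 0.01380.
Expected number = 0.01380 × 800 = 11.04 ≈ 11.

11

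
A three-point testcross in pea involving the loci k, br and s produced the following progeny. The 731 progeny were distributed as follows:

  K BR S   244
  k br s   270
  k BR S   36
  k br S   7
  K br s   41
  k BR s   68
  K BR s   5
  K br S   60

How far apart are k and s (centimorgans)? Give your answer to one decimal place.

12.2 centimorgans

The two most frequent reciprocal classes, K BR S and k br s, are the parental types, so the F1 was K BR S / k br s.
The two rarest classes, K BR s and k br S, are the double crossovers. Comparing them with the parentals, only the s allele has switched, so s is the middle locus and the order is br – s – k.
Crossovers in the s–k interval produce the single-crossover classes k BR S and K br s (36 + 41 = 77) plus the double crossovers (12).
RF(s–k) = (77 + 12) / 731 = 89/731 = 0.1218 → 12.2 centimorgans.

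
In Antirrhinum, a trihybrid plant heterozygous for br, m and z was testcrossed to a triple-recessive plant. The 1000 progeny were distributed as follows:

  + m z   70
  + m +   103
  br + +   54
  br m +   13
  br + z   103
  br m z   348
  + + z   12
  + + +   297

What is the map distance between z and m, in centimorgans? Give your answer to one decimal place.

23.1 centimorgans

The two most frequent reciprocal classes, + + + and br m z, are the parental types, so the F1 was + + + / br m z.
The two rarest classes, + + z and br m +, are the double crossovers. Comparing them with the parentals, only the z allele has switched, so z is the middle locus and the order is m – z – br.
Crossovers in the m–z interval produce the single-crossover classes + m + and br + z (103 + 103 = 206) plus the double crossovers (25).
RF(m–z) = (206 + 25) / 1000 = 231/1000 = 0.2310 → 23.1 centimorgans.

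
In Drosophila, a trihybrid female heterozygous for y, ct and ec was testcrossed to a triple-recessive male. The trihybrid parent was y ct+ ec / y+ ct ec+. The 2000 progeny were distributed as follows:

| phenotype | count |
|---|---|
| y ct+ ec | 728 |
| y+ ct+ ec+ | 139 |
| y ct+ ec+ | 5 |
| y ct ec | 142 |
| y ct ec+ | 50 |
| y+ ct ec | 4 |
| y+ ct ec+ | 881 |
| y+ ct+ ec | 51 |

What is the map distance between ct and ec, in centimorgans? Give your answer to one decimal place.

The two rarest classes, y ct+ ec+ and y+ ct ec, are the double crossovers. Comparing them with the parentals, only the ec allele has switched, so ec is the middle locus and the order is y – ec – ct.
Crossovers in the ec–ct interval produce the single-crossover classes y ct ec and y+ ct+ ec+ (142 + 139 = 281) plus the double crossovers (9).
RF(ec–ct) = (281 + 9) / 2000 = 290/2000 = 0.1450 → 14.5 centimorgans.

14.5 centimorgans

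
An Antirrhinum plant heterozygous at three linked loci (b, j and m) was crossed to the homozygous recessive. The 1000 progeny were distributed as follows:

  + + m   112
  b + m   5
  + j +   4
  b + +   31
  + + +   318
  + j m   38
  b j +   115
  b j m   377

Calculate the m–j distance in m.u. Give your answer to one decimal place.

The two most frequent reciprocal classes, + + + and b j m, are the parental types, so the F1 was + + + / b j m.
The two rarest classes, + j + and b + m, are the double crossovers. Comparing them with the parentals, only the j allele has switched, so j is the middle locus and the order is m – j – b.
Crossovers in the m–j interval produce the single-crossover classes + + m and b j + (112 + 115 = 227) plus the double crossovers (9).
RF(m–j) = (227 + 9) / 1000 = 236/1000 = 0.2360 → 23.6 m.u.

23.6 m.u.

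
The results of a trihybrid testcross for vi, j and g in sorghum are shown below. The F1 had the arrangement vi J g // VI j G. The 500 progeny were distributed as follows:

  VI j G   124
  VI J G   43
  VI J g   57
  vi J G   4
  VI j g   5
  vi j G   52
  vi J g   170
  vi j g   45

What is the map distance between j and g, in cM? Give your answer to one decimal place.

19.4 cM

The two rarest classes, vi J G and VI j g, are the double crossovers. Comparing them with the parentals, only the g allele has switched, so g is the middle locus and the order is j – g – vi.
Crossovers in the j–g interval produce the single-crossover classes vi j g and VI J G (45 + 43 = 88) plus the double crossovers (9).
RF(j–g) = (88 + 9) / 500 = 97/500 = 0.1940 → 19.4 cM.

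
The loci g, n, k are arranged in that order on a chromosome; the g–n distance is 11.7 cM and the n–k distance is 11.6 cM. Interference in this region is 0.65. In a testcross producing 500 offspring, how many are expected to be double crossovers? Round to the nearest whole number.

Map distances give recombination frequencies of 0.117 and 0.116 for the two intervals.
With interference 0.65 (so coincidence = 0.35), expected double-crossover frequency = 0.117 × 0.116 × 0.35 = 0.00475.
Expected number = 0.00475 × 500 = 2.38 ≈ 2.

2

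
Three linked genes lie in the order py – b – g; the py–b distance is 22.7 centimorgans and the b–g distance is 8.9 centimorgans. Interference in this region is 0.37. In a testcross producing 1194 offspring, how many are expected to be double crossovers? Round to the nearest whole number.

15

Map distances give recombination frequencies of 0.227 and 0.089 for the two intervals.
With interference 0.37 (so coincidence = 0.63), expected double-crossover frequency = 0.227 × 0.089 × 0.63 = 0.01273.
Expected number = 0.01273 × 1194 = 15.20 ≈ 15.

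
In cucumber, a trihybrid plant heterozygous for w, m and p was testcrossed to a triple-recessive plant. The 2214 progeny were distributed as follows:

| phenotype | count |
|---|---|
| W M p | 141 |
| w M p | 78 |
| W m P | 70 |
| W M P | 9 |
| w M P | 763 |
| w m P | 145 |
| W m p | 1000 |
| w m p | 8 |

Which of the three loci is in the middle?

The two most frequent reciprocal classes, W m p and w M P, are the parental types, so the F1 was W m p / w M P.
The two rarest classes, w m p and W M P, are the double crossovers. Comparing them with the parentals, only the w allele has switched, so w is the middle locus and the order is m – w – p.

w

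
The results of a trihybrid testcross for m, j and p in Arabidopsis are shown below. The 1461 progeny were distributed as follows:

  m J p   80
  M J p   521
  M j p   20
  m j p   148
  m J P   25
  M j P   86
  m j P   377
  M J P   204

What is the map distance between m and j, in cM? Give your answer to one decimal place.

14.4 cM

The two most frequent reciprocal classes, M J p and m j P, are the parental types, so the F1 was M J p / m j P.
The two rarest classes, M j p and m J P, are the double crossovers. Comparing them with the parentals, only the j allele has switched, so j is the middle locus and the order is m – j – p.
Crossovers in the m–j interval produce the single-crossover classes m J p and M j P (80 + 86 = 166) plus the double crossovers (45).
RF(m–j) = (166 + 45) / 1461 = 211/1461 = 0.1444 → 14.4 cM.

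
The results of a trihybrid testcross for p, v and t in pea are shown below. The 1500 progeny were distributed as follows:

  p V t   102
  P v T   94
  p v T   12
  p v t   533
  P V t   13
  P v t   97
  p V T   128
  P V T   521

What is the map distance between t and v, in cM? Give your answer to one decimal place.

14.7 cM

The two most frequent reciprocal classes, P V T and p v t, are the parental types, so the F1 was P V T / p v t.
The two rarest classes, P V t and p v T, are the double crossovers. Comparing them with the parentals, only the t allele has switched, so t is the middle locus and the order is v – t – p.
Crossovers in the v–t interval produce the single-crossover classes P v T and p V t (94 + 102 = 196) plus the double crossovers (25).
RF(v–t) = (196 + 25) / 1500 = 221/1500 = 0.1473 → 14.7 cM.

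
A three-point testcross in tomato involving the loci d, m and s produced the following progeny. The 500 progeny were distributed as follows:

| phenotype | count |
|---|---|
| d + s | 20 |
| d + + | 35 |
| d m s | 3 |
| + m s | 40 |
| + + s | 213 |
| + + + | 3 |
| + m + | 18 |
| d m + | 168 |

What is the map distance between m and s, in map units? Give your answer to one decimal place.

The two most frequent reciprocal classes, d m + and + + s, are the parental types, so the F1 was d m + / + + s.
The two rarest classes, d m s and + + +, are the double crossovers. Comparing them with the parentals, only the s allele has switched, so s is the middle locus and the order is d – s – m.
Crossovers in the s–m interval produce the single-crossover classes d + + and + m s (35 + 40 = 75) plus the double crossovers (6).
RF(s–m) = (75 + 6) / 500 = 81/500 = 0.1620 → 16.2 map units.

16.2 map units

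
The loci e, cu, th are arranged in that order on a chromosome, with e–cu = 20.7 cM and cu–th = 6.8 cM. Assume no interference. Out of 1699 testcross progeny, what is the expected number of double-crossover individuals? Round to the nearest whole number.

24

Map distances give recombination frequencies of 0.207 and 0.068 for the two intervals.
With no interference, expected double-crossover frequency = 0.207 × 0.068 = 0.01408.
Expected number = 0.01408 × 1699 = 23.92 ≈ 24.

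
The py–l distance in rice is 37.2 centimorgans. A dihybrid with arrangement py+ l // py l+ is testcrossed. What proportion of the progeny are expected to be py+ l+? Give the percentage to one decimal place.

A map distance of 37.2 centimorgans corresponds to a recombination frequency of 0.372.
The F1 is py+ l / py l+, so py+ l+ is a recombinant gamete class with expected frequency r/2 = 0.372/2 = 0.1860.
That is 0.1860 = 18.6% of the progeny.

18.6%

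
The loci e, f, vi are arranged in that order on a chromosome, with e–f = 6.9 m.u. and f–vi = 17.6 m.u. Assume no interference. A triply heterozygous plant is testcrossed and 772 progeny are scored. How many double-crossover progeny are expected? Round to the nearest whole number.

Map distances give recombination frequencies of 0.069 and 0.176 for the two intervals.
With no interference, expected double-crossover frequency = 0.069 × 0.176 = 0.01214.
Expected number = 0.01214 × 772 = 9.38 ≈ 9.

9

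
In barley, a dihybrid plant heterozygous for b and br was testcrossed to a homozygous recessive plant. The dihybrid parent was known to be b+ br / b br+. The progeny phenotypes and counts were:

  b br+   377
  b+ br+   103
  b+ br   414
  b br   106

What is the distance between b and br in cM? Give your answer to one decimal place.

The recombinant classes are b+ br+ and b br: 103 + 106 = 209.
Recombination frequency = 209/1000 = 0.2090 ≈ 20.9%, i.e. 20.9 cM.

20.9 cM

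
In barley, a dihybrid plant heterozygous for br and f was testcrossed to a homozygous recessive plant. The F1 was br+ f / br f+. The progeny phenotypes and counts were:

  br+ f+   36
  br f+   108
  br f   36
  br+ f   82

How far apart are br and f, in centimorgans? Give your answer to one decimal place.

27.5 centimorgans

The recombinant classes are br+ f+ and br f: 36 + 36 = 72.
Recombination frequency = 72/262 = 0.2748 ≈ 27.5%, i.e. 27.5 centimorgans.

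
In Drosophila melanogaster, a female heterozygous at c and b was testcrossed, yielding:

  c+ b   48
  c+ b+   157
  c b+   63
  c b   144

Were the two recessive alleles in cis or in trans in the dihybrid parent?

The two most frequent classes are c+ b+ (157) and c b (144); these are the parental (non-recombinant) types.
So the F1 carried c+ b+ on one chromosome and c b on the other — the recessive alleles are on the same chromosome (cis / coupling).

cis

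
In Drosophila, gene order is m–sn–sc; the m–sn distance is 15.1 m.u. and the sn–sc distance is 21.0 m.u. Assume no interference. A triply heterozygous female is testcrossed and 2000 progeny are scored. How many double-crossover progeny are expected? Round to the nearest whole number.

63

Map distances give recombination frequencies of 0.151 and 0.210 for the two intervals.
With no interference, expected double-crossover frequency = 0.151 × 0.210 = 0.03171.
Expected number = 0.03171 × 2000 = 63.42 ≈ 63.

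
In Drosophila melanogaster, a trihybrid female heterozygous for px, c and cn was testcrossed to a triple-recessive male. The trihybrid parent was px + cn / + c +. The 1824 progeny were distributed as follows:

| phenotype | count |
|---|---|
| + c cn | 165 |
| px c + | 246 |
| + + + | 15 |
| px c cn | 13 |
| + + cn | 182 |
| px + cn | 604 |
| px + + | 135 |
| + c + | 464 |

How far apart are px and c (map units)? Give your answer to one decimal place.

25.0 map units

The two rarest classes, px c cn and + + +, are the double crossovers. Comparing them with the parentals, only the c allele has switched, so c is the middle locus and the order is cn – c – px.
Crossovers in the c–px interval produce the single-crossover classes + + cn and px c + (182 + 246 = 428) plus the double crossovers (28).
RF(c–px) = (428 + 28) / 1824 = 456/1824 = 0.2500 → 25.0 map units.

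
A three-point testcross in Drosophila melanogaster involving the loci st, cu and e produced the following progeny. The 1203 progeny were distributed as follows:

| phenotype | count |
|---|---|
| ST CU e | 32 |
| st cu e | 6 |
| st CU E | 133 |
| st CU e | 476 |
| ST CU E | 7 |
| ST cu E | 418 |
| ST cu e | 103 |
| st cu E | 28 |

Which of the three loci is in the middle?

cu

The two most frequent reciprocal classes, ST cu E and st CU e, are the parental types, so the F1 was ST cu E / st CU e.
The two rarest classes, ST CU E and st cu e, are the double crossovers. Comparing them with the parentals, only the cu allele has switched, so cu is the middle locus and the order is st – cu – e.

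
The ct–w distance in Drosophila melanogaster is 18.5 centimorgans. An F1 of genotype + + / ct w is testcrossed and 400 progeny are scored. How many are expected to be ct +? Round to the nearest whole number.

37

A map distance of 18.5 centimorgans corresponds to a recombination frequency of 0.185.
The F1 is + + / ct w, so ct + is a recombinant gamete class with expected frequency r/2 = 0.185/2 = 0.0925.
Expected number = 0.0925 × 400 = 37.00 ≈ 37.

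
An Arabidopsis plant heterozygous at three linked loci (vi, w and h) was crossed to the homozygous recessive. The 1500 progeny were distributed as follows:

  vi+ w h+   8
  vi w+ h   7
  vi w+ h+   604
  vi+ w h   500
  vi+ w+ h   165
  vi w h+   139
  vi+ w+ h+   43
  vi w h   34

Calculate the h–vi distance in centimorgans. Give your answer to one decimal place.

The two most frequent reciprocal classes, vi+ w h and vi w+ h+, are the parental types, so the F1 was vi+ w h / vi w+ h+.
The two rarest classes, vi+ w h+ and vi w+ h, are the double crossovers. Comparing them with the parentals, only the h allele has switched, so h is the middle locus and the order is w – h – vi.
Crossovers in the h–vi interval produce the single-crossover classes vi w h and vi+ w+ h+ (34 + 43 = 77) plus the double crossovers (15).
RF(h–vi) = (77 + 15) / 1500 = 92/1500 = 0.0613 → 6.1 centimorgans.

6.1 centimorgans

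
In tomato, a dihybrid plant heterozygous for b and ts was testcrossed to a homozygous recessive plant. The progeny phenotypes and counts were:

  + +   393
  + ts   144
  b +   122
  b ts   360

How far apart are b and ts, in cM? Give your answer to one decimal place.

26.1 cM

The two most frequent classes, + + (393) and b ts (360), are the parental types, so the F1 was + + / b ts.
The recombinant classes are + ts and b +: 144 + 122 = 266.
Recombination frequency = 266/1019 = 0.2610 ≈ 26.1%, i.e. 26.1 cM.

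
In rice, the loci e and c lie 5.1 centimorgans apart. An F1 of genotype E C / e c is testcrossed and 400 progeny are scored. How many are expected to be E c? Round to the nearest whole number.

10

A map distance of 5.1 centimorgans corresponds to a recombination frequency of 0.051.
The F1 is E C / e c, so E c is a recombinant gamete class with expected frequency r/2 = 0.051/2 = 0.0255.
Expected number = 0.0255 × 400 = 10.20 ≈ 10.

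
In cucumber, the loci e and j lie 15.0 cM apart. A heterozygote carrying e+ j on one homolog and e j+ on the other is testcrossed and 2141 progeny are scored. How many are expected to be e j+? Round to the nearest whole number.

910

A map distance of 15.0 cM corresponds to a recombination frequency of 0.150.
The F1 is e+ j / e j+, so e j+ is a parental gamete class with expected frequency (1 − r)/2 = 0.850/2 = 0.4250.
Expected number = 0.4250 × 2141 = 909.92 ≈ 910.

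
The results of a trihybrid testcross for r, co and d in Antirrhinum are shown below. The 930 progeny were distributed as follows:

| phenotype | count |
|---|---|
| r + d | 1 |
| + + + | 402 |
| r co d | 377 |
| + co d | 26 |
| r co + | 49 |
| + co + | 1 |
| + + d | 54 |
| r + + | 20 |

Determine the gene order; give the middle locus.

The two most frequent reciprocal classes, r co d and + + +, are the parental types, so the F1 was r co d / + + +.
The two rarest classes, r + d and + co +, are the double crossovers. Comparing them with the parentals, only the co allele has switched, so co is the middle locus and the order is d – co – r.

co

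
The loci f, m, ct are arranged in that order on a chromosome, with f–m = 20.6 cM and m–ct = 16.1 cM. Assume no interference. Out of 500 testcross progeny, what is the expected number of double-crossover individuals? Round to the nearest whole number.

17

Map distances give recombination frequencies of 0.206 and 0.161 for the two intervals.
With no interference, expected double-crossover frequency = 0.206 × 0.161 = 0.03317.
Expected number = 0.03317 × 500 = 16.58 ≈ 17.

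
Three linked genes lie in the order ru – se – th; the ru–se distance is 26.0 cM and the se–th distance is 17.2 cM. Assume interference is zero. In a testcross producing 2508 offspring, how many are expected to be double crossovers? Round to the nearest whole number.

Map distances give recombination frequencies of 0.260 and 0.172 for the two intervals.
With no interference, expected double-crossover frequency = 0.260 × 0.172 = 0.04472.
Expected number = 0.04472 × 2508 = 112.16 ≈ 112.

112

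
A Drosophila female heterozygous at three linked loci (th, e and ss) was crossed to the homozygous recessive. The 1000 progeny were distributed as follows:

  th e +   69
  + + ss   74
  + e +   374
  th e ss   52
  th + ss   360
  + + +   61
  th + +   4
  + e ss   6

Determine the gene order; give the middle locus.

The two most frequent reciprocal classes, th + ss and + e +, are the parental types, so the F1 was th + ss / + e +.
The two rarest classes, th + + and + e ss, are the double crossovers. Comparing them with the parentals, only the ss allele has switched, so ss is the middle locus and the order is e – ss – th.

ss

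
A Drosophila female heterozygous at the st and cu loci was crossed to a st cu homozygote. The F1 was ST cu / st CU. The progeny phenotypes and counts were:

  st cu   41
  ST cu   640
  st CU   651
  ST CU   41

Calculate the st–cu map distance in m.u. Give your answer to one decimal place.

6.0 m.u.

The recombinant classes are ST CU and st cu: 41 + 41 = 82.
Recombination frequency = 82/1373 = 0.0597 ≈ 6.0%, i.e. 6.0 m.u.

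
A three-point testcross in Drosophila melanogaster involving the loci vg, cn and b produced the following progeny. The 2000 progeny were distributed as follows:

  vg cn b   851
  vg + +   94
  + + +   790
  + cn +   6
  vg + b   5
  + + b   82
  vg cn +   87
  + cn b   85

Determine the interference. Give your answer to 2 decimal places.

The two most frequent reciprocal classes, + + + and vg cn b, are the parental types, so the F1 was + + + / vg cn b.
The two rarest classes, + cn + and vg + b, are the double crossovers. Comparing them with the parentals, only the cn allele has switched, so cn is the middle locus and the order is vg – cn – b.
vg–cn: (179 + 11)/2000 = 0.0950; cn–b: (169 + 11)/2000 = 0.0900.
Expected DCO frequency = 0.0950 × 0.0900 ≈ 0.00855; observed = 11/2000 ≈ 0.00550.
Coefficient of coincidence = 0.00550/0.00855 ≈ 0.64; interference = 1 − 0.64 = 0.36.

0.36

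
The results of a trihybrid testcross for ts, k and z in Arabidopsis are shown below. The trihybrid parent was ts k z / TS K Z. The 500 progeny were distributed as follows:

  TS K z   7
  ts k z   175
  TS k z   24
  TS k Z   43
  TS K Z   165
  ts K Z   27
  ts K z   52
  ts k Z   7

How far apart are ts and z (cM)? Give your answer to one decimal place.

13.0 cM

The two rarest classes, ts k Z and TS K z, are the double crossovers. Comparing them with the parentals, only the z allele has switched, so z is the middle locus and the order is ts – z – k.
Crossovers in the ts–z interval produce the single-crossover classes TS k z and ts K Z (24 + 27 = 51) plus the double crossovers (14).
RF(ts–z) = (51 + 14) / 500 = 65/500 = 0.1300 → 13.0 cM.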